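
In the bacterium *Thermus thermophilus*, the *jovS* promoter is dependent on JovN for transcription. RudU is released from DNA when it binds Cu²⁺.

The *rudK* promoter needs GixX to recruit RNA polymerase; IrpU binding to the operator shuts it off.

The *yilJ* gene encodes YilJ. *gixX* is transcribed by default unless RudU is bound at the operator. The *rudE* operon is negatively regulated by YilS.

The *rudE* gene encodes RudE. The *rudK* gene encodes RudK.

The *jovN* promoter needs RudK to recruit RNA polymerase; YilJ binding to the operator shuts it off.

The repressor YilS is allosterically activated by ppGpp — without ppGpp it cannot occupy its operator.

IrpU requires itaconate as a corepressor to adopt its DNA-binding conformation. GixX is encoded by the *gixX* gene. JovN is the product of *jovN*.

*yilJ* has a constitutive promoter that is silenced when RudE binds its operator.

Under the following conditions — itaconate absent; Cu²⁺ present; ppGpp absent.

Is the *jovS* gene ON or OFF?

ON

Cu²⁺ is present, so RudU is inactive.
With no repressor bound, *gixX* is transcribed.
So GixX is produced and active.
Itaconate is absent, so IrpU is inactive.
No repressor is bound and GixX is active, so *rudK* is transcribed.
So RudK is produced and active.
ppGpp is absent, so YilS is inactive.
With no repressor bound, *rudE* is transcribed.
So RudE is produced and active.
With repressor RudE bound, *yilJ* is not transcribed.
So YilJ is not produced.
No repressor is bound and RudK is active, so *jovN* is transcribed.
So JovN is produced and active.
No repressor is bound and JovN is active, so *jovS* is transcribed.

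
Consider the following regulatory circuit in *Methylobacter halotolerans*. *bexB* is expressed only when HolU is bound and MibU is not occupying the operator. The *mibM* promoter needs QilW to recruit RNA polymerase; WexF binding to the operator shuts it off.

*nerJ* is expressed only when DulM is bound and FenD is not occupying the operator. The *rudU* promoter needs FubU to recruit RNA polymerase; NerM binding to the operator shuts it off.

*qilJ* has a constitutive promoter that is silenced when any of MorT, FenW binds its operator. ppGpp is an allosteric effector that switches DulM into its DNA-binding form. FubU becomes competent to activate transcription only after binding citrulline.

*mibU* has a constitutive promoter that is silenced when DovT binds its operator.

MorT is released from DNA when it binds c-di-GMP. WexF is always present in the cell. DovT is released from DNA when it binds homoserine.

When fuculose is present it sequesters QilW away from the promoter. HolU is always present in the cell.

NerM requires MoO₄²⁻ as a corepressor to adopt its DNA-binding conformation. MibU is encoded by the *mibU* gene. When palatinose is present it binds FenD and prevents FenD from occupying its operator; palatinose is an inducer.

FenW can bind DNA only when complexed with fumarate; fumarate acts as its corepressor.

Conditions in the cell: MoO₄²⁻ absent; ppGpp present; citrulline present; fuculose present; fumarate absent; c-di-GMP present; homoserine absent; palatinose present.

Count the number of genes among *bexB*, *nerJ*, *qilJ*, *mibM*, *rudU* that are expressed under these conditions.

4

Homoserine is absent, so DovT is active.
With repressor DovT bound, *mibU* is not transcribed.
So MibU is not produced.
HolU is produced constitutively and is active.
No repressor is bound and HolU is active, so *bexB* is transcribed.
→ *bexB* is ON.
Palatinose is present, so FenD is inactive.
ppGpp is present, so DulM is active.
No repressor is bound and DulM is active, so *nerJ* is transcribed.
→ *nerJ* is ON.
c-di-GMP is present, so MorT is inactive.
Fumarate is absent, so FenW is inactive.
With no repressor bound, *qilJ* is transcribed.
→ *qilJ* is ON.
Fuculose is present, so QilW is inactive.
WexF is produced constitutively and is active.
With repressor WexF bound, *mibM* is not transcribed.
→ *mibM* is OFF.
Citrulline is present, so FubU is active.
MoO₄²⁻ is absent, so NerM is inactive.
No repressor is bound and FubU is active, so *rudU* is transcribed.
→ *rudU* is ON.
4 of the 5 genes are transcribed.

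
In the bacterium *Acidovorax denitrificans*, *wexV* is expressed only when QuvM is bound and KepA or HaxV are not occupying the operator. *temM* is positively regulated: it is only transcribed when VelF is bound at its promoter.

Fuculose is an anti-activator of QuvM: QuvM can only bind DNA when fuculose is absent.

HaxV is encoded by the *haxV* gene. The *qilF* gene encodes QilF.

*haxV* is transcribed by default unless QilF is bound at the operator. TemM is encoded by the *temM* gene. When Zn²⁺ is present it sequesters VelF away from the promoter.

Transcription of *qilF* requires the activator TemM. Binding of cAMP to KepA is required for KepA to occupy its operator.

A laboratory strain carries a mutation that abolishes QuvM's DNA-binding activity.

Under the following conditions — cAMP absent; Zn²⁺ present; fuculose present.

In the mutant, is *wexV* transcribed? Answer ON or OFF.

OFF

QuvM is non-functional in this strain, so it has no effect.
cAMP is absent, so KepA is inactive.
Zn²⁺ is present, so VelF is inactive.
Required activator VelF is absent, so *temM* is not transcribed.
So TemM is not produced.
Required activator TemM is absent, so *qilF* is not transcribed.
So QilF is not produced.
With no repressor bound, *haxV* is transcribed.
So HaxV is produced and active.
With repressor HaxV bound, *wexV* is not transcribed.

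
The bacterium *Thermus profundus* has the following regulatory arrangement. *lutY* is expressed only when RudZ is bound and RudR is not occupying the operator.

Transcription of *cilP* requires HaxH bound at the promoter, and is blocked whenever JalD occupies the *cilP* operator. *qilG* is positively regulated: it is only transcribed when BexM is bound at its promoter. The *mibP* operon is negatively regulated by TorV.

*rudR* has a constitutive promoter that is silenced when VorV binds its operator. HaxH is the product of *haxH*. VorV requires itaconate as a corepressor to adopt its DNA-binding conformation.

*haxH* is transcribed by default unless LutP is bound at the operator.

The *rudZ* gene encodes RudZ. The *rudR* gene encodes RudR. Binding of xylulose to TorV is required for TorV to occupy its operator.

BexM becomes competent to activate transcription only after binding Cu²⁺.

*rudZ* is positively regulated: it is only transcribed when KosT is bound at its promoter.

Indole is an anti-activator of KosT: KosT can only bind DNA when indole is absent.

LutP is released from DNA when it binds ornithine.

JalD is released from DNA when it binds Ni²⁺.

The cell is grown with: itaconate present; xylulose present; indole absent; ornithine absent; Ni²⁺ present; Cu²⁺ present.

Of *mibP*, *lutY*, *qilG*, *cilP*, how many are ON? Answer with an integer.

Xylulose is present, so TorV is active.
With repressor TorV bound, *mibP* is not transcribed.
→ *mibP* is OFF.
Indole is absent, so KosT is active.
No repressor is bound and KosT is active, so *rudZ* is transcribed.
So RudZ is produced and active.
Itaconate is present, so VorV is active.
With repressor VorV bound, *rudR* is not transcribed.
So RudR is not produced.
No repressor is bound and RudZ is active, so *lutY* is transcribed.
→ *lutY* is ON.
Cu²⁺ is present, so BexM is active.
No repressor is bound and BexM is active, so *qilG* is transcribed.
→ *qilG* is ON.
Ornithine is absent, so LutP is active.
With repressor LutP bound, *haxH* is not transcribed.
So HaxH is not produced.
Ni²⁺ is present, so JalD is inactive.
Required activator HaxH is absent, so *cilP* is not transcribed.
→ *cilP* is OFF.
2 of the 4 genes are transcribed.

2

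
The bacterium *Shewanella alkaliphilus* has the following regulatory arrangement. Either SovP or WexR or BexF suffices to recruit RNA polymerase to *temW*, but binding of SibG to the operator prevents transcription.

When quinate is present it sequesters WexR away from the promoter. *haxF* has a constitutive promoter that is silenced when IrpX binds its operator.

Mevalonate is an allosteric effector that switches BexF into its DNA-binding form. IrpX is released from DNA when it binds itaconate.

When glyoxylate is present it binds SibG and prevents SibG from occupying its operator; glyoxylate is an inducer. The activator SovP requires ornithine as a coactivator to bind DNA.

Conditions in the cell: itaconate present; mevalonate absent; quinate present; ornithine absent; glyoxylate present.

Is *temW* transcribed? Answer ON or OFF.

Ornithine is absent, so SovP is inactive.
Glyoxylate is present, so SibG is inactive.
Quinate is present, so WexR is inactive.
Mevalonate is absent, so BexF is inactive.
No activator is available at the *temW* promoter, so *temW* is not transcribed.

OFF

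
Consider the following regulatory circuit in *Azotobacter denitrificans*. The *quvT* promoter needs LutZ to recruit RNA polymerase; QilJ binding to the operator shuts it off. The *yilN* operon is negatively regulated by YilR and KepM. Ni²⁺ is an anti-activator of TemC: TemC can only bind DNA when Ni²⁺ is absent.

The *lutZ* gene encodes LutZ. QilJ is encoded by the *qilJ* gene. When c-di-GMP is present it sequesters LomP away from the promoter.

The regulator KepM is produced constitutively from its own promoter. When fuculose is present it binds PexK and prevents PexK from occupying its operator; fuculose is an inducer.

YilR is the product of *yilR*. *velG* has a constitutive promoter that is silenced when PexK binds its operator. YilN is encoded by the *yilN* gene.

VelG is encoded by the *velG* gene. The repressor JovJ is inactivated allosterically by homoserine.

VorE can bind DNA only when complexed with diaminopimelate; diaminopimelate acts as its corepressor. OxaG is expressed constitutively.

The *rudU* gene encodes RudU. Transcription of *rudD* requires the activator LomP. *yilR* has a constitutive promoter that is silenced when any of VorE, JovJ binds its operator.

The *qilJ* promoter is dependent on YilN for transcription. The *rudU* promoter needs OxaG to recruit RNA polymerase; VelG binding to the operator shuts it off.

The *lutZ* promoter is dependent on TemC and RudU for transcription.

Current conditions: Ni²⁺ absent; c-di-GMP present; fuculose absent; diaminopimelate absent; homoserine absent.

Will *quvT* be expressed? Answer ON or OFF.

ON

Diaminopimelate is absent, so VorE is inactive.
Homoserine is absent, so JovJ is active.
With repressor JovJ bound, *yilR* is not transcribed.
So YilR is not produced.
KepM is produced constitutively and is active.
With repressor KepM bound, *yilN* is not transcribed.
So YilN is not produced.
Required activator YilN is absent, so *qilJ* is not transcribed.
So QilJ is not produced.
Ni²⁺ is absent, so TemC is active.
Fuculose is absent, so PexK is active.
With repressor PexK bound, *velG* is not transcribed.
So VelG is not produced.
OxaG is produced constitutively and is active.
No repressor is bound and OxaG is active, so *rudU* is transcribed.
So RudU is produced and active.
No repressor is bound and TemC and RudU are active, so *lutZ* is transcribed.
So LutZ is produced and active.
No repressor is bound and LutZ is active, so *quvT* is transcribed.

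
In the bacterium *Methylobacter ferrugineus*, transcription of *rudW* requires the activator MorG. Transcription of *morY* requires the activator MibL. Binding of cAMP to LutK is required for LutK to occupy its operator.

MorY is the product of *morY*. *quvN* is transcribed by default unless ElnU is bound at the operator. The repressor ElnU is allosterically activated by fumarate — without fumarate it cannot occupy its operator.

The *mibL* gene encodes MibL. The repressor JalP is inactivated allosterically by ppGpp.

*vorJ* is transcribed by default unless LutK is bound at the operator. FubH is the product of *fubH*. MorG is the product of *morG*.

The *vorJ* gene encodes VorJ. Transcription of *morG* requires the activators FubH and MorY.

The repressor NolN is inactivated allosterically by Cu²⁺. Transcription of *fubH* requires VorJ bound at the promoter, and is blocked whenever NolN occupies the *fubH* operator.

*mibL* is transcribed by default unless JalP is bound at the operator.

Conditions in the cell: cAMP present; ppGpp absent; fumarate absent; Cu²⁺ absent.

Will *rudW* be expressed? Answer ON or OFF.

cAMP is present, so LutK is active.
With repressor LutK bound, *vorJ* is not transcribed.
So VorJ is not produced.
Cu²⁺ is absent, so NolN is active.
With repressor NolN bound, *fubH* is not transcribed.
So FubH is not produced.
ppGpp is absent, so JalP is active.
With repressor JalP bound, *mibL* is not transcribed.
So MibL is not produced.
Required activator MibL is absent, so *morY* is not transcribed.
So MorY is not produced.
Required activator FubH is absent, so *morG* is not transcribed.
So MorG is not produced.
Required activator MorG is absent, so *rudW* is not transcribed.

OFF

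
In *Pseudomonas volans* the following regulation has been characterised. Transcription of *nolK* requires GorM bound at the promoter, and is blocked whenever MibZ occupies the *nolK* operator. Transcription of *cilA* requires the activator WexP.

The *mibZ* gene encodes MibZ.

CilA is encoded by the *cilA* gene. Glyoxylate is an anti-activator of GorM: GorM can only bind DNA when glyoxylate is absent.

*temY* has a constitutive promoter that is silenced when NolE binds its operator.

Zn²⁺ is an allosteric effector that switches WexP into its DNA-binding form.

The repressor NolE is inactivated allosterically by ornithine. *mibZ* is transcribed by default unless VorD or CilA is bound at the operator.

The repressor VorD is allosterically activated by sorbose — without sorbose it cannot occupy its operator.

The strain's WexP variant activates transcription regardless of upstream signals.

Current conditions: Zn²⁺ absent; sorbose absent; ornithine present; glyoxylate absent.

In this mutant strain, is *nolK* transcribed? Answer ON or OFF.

Glyoxylate is absent, so GorM is active.
Sorbose is absent, so VorD is inactive.
WexP is constitutively active in this strain.
No repressor is bound and WexP is active, so *cilA* is transcribed.
So CilA is produced and active.
With repressor CilA bound, *mibZ* is not transcribed.
So MibZ is not produced.
No repressor is bound and GorM is active, so *nolK* is transcribed.

ON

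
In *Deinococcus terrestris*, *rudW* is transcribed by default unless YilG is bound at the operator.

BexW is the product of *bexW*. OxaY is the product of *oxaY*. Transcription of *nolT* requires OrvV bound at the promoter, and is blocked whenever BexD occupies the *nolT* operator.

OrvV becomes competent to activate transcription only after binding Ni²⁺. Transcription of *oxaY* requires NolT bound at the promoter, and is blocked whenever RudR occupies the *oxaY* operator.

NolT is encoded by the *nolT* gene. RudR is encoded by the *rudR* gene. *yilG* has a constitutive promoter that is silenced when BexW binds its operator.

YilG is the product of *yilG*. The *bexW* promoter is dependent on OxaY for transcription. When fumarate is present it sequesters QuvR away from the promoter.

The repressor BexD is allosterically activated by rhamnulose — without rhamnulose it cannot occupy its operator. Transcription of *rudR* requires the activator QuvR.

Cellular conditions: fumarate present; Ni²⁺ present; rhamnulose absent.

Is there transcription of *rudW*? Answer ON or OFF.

Ni²⁺ is present, so OrvV is active.
Rhamnulose is absent, so BexD is inactive.
No repressor is bound and OrvV is active, so *nolT* is transcribed.
So NolT is produced and active.
Fumarate is present, so QuvR is inactive.
Required activator QuvR is absent, so *rudR* is not transcribed.
So RudR is not produced.
No repressor is bound and NolT is active, so *oxaY* is transcribed.
So OxaY is produced and active.
No repressor is bound and OxaY is active, so *bexW* is transcribed.
So BexW is produced and active.
With repressor BexW bound, *yilG* is not transcribed.
So YilG is not produced.
With no repressor bound, *rudW* is transcribed.

ON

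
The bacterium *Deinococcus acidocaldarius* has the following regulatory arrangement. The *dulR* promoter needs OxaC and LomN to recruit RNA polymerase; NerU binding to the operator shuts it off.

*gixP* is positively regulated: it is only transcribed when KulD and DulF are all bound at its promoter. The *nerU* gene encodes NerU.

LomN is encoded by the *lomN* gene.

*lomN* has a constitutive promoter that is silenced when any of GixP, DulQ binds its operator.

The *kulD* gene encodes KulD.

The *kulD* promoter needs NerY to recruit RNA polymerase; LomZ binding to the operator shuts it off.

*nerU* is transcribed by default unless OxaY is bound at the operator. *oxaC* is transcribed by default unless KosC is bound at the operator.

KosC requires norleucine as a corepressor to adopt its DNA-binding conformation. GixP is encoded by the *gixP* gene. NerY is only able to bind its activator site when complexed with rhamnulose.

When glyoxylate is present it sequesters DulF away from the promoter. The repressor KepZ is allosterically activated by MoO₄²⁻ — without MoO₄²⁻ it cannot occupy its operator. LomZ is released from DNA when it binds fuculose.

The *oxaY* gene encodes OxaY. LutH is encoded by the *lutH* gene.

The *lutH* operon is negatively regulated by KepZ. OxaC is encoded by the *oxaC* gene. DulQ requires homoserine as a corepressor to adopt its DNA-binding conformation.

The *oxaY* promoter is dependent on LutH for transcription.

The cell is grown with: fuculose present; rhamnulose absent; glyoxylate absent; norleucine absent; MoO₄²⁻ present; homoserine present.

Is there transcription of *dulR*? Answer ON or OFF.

MoO₄²⁻ is present, so KepZ is active.
With repressor KepZ bound, *lutH* is not transcribed.
So LutH is not produced.
Required activator LutH is absent, so *oxaY* is not transcribed.
So OxaY is not produced.
With no repressor bound, *nerU* is transcribed.
So NerU is produced and active.
Norleucine is absent, so KosC is inactive.
With no repressor bound, *oxaC* is transcribed.
So OxaC is produced and active.
Rhamnulose is absent, so NerY is inactive.
Fuculose is present, so LomZ is inactive.
Required activator NerY is absent, so *kulD* is not transcribed.
So KulD is not produced.
Glyoxylate is absent, so DulF is active.
Required activator KulD is absent, so *gixP* is not transcribed.
So GixP is not produced.
Homoserine is present, so DulQ is active.
With repressor DulQ bound, *lomN* is not transcribed.
So LomN is not produced.
With repressor NerU bound, *dulR* is not transcribed.

OFF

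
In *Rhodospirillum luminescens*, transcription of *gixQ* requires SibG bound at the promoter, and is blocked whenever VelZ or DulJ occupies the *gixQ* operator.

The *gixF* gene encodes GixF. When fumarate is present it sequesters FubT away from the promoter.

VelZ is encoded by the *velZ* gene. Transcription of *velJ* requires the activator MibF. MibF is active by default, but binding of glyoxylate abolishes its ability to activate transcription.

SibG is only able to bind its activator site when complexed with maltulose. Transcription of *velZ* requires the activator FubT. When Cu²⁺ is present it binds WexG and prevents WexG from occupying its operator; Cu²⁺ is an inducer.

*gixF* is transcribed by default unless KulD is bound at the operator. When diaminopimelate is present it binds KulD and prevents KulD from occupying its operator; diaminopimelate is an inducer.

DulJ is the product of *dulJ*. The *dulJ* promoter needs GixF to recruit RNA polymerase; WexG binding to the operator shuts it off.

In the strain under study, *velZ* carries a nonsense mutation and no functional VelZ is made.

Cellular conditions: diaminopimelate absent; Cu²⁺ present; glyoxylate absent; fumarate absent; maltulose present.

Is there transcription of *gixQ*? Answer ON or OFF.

ON

VelZ is non-functional in this strain, so it has no effect.
Maltulose is present, so SibG is active.
Cu²⁺ is present, so WexG is inactive.
Diaminopimelate is absent, so KulD is active.
With repressor KulD bound, *gixF* is not transcribed.
So GixF is not produced.
Required activator GixF is absent, so *dulJ* is not transcribed.
So DulJ is not produced.
No repressor is bound and SibG is active, so *gixQ* is transcribed.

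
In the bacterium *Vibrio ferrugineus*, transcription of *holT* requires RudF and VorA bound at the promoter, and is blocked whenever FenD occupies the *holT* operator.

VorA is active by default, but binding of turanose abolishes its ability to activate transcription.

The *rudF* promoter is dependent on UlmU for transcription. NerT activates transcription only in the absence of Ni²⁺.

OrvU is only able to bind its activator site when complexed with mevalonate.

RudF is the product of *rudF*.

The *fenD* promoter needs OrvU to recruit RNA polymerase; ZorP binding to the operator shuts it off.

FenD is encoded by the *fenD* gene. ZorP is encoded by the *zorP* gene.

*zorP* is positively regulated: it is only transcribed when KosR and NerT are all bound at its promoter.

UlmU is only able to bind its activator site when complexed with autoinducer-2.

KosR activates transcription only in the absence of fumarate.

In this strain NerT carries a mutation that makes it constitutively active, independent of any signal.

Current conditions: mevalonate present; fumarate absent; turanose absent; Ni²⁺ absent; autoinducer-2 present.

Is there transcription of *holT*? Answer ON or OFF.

ON

Autoinducer-2 is present, so UlmU is active.
No repressor is bound and UlmU is active, so *rudF* is transcribed.
So RudF is produced and active.
Turanose is absent, so VorA is active.
Fumarate is absent, so KosR is active.
NerT is constitutively active in this strain.
No repressor is bound and KosR and NerT are active, so *zorP* is transcribed.
So ZorP is produced and active.
Mevalonate is present, so OrvU is active.
With repressor ZorP bound, *fenD* is not transcribed.
So FenD is not produced.
No repressor is bound and RudF and VorA are active, so *holT* is transcribed.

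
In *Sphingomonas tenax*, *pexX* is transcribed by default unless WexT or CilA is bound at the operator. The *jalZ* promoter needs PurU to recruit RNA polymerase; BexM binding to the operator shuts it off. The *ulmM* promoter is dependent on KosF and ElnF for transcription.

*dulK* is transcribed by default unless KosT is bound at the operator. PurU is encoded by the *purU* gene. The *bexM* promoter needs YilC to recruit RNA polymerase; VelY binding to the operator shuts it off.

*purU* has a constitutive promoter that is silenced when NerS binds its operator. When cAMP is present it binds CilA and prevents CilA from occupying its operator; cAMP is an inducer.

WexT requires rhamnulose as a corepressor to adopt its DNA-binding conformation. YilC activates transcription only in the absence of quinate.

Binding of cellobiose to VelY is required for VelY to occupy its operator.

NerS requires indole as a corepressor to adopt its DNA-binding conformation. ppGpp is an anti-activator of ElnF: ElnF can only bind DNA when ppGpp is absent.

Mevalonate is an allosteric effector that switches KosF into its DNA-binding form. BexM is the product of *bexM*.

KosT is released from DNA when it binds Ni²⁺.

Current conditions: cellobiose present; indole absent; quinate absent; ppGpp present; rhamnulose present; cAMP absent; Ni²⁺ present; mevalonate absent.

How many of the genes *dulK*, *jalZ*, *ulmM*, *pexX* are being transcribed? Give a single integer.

2

Ni²⁺ is present, so KosT is inactive.
With no repressor bound, *dulK* is transcribed.
→ *dulK* is ON.
Indole is absent, so NerS is inactive.
With no repressor bound, *purU* is transcribed.
So PurU is produced and active.
Cellobiose is present, so VelY is active.
Quinate is absent, so YilC is active.
With repressor VelY bound, *bexM* is not transcribed.
So BexM is not produced.
No repressor is bound and PurU is active, so *jalZ* is transcribed.
→ *jalZ* is ON.
Mevalonate is absent, so KosF is inactive.
ppGpp is present, so ElnF is inactive.
Required activator KosF is absent, so *ulmM* is not transcribed.
→ *ulmM* is OFF.
Rhamnulose is present, so WexT is active.
cAMP is absent, so CilA is active.
With repressor WexT bound, *pexX* is not transcribed.
→ *pexX* is OFF.
2 of the 4 genes are transcribed.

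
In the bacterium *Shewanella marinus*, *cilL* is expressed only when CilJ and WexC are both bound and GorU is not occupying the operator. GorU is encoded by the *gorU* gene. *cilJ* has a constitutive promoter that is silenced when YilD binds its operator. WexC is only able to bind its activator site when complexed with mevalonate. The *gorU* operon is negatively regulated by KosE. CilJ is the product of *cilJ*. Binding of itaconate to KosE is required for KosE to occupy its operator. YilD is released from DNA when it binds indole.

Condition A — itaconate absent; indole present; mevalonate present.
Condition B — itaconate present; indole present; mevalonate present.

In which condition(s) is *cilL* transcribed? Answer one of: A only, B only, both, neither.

Condition A:
Itaconate is absent, so KosE is inactive.
With no repressor bound, *gorU* is transcribed.
So GorU is produced and active.
Indole is present, so YilD is inactive.
With no repressor bound, *cilJ* is transcribed.
So CilJ is produced and active.
Mevalonate is present, so WexC is active.
With repressor GorU bound, *cilL* is not transcribed.
→ *cilL* is OFF in A.
Condition B:
Itaconate is present, so KosE is active.
With repressor KosE bound, *gorU* is not transcribed.
So GorU is not produced.
Indole is present, so YilD is inactive.
With no repressor bound, *cilJ* is transcribed.
So CilJ is produced and active.
Mevalonate is present, so WexC is active.
No repressor is bound and CilJ and WexC are active, so *cilL* is transcribed.
→ *cilL* is ON in B.

B only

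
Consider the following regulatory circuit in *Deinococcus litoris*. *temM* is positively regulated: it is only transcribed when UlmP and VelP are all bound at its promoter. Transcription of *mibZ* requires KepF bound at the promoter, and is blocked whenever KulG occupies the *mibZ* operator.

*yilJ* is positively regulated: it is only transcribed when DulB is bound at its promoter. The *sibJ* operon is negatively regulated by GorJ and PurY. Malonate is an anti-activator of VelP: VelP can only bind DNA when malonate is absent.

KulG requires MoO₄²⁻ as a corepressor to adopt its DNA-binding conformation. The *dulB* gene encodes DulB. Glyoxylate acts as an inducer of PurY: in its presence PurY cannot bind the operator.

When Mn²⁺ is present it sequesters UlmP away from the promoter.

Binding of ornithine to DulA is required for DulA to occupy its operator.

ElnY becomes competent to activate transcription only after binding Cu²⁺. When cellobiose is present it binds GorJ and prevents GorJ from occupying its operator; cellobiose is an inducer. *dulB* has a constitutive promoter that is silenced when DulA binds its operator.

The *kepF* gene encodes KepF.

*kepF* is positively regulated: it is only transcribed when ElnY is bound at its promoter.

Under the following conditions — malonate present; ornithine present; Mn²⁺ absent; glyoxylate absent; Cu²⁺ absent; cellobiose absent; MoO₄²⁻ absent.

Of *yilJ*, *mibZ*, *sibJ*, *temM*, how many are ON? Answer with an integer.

Ornithine is present, so DulA is active.
With repressor DulA bound, *dulB* is not transcribed.
So DulB is not produced.
Required activator DulB is absent, so *yilJ* is not transcribed.
→ *yilJ* is OFF.
Cu²⁺ is absent, so ElnY is inactive.
Required activator ElnY is absent, so *kepF* is not transcribed.
So KepF is not produced.
MoO₄²⁻ is absent, so KulG is inactive.
Required activator KepF is absent, so *mibZ* is not transcribed.
→ *mibZ* is OFF.
Cellobiose is absent, so GorJ is active.
Glyoxylate is absent, so PurY is active.
With repressor GorJ bound, *sibJ* is not transcribed.
→ *sibJ* is OFF.
Mn²⁺ is absent, so UlmP is active.
Malonate is present, so VelP is inactive.
Required activator VelP is absent, so *temM* is not transcribed.
→ *temM* is OFF.
0 of the 4 genes are transcribed.

0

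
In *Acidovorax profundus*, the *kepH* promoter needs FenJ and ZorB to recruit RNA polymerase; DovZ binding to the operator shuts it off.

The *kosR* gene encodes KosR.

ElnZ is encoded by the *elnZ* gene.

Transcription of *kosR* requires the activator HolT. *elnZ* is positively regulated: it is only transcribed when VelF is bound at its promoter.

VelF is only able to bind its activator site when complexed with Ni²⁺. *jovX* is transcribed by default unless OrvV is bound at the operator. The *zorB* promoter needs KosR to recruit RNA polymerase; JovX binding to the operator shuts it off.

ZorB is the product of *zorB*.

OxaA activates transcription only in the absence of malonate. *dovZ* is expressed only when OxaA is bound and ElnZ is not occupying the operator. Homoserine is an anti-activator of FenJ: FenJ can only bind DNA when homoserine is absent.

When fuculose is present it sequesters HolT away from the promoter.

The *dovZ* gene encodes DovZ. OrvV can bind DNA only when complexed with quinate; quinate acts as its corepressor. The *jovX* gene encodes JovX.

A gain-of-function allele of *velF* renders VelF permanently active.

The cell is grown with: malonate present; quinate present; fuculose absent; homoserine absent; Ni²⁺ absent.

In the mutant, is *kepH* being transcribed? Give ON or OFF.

ON

VelF is constitutively active in this strain.
No repressor is bound and VelF is active, so *elnZ* is transcribed.
So ElnZ is produced and active.
Malonate is present, so OxaA is inactive.
With repressor ElnZ bound, *dovZ* is not transcribed.
So DovZ is not produced.
Homoserine is absent, so FenJ is active.
Fuculose is absent, so HolT is active.
No repressor is bound and HolT is active, so *kosR* is transcribed.
So KosR is produced and active.
Quinate is present, so OrvV is active.
With repressor OrvV bound, *jovX* is not transcribed.
So JovX is not produced.
No repressor is bound and KosR is active, so *zorB* is transcribed.
So ZorB is produced and active.
No repressor is bound and FenJ and ZorB are active, so *kepH* is transcribed.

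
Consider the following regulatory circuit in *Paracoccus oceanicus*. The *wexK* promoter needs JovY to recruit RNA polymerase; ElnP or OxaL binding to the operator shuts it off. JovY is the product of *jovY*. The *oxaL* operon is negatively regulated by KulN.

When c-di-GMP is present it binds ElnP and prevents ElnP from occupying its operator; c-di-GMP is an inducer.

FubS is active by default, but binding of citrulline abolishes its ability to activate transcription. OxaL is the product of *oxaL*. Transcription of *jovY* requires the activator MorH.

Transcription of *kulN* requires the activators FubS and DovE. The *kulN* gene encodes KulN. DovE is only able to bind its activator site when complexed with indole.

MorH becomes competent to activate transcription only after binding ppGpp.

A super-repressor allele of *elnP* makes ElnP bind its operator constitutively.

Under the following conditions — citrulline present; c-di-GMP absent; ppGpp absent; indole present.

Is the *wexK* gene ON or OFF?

OFF

ppGpp is absent, so MorH is inactive.
Required activator MorH is absent, so *jovY* is not transcribed.
So JovY is not produced.
ElnP is constitutively active in this strain.
Citrulline is present, so FubS is inactive.
Indole is present, so DovE is active.
Required activator FubS is absent, so *kulN* is not transcribed.
So KulN is not produced.
With no repressor bound, *oxaL* is transcribed.
So OxaL is produced and active.
With repressor ElnP bound, *wexK* is not transcribed.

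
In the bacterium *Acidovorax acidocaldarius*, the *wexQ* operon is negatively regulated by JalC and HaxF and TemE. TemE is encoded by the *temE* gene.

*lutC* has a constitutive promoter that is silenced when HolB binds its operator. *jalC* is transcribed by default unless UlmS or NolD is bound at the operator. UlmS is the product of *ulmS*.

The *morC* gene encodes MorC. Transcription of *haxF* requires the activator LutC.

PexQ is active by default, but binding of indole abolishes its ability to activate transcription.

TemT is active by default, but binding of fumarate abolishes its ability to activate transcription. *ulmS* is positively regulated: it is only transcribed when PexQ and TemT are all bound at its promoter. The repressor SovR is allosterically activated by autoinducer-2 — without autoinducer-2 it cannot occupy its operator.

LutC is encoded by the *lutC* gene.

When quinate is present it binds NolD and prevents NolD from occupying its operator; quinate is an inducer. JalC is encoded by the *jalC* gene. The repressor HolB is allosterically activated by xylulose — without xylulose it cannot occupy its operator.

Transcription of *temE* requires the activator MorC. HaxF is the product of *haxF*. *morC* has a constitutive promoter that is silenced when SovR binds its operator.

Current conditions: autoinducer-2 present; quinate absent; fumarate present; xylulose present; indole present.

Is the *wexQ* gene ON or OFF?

ON

Indole is present, so PexQ is inactive.
Fumarate is present, so TemT is inactive.
Required activator PexQ is absent, so *ulmS* is not transcribed.
So UlmS is not produced.
Quinate is absent, so NolD is active.
With repressor NolD bound, *jalC* is not transcribed.
So JalC is not produced.
Xylulose is present, so HolB is active.
With repressor HolB bound, *lutC* is not transcribed.
So LutC is not produced.
Required activator LutC is absent, so *haxF* is not transcribed.
So HaxF is not produced.
Autoinducer-2 is present, so SovR is active.
With repressor SovR bound, *morC* is not transcribed.
So MorC is not produced.
Required activator MorC is absent, so *temE* is not transcribed.
So TemE is not produced.
With no repressor bound, *wexQ* is transcribed.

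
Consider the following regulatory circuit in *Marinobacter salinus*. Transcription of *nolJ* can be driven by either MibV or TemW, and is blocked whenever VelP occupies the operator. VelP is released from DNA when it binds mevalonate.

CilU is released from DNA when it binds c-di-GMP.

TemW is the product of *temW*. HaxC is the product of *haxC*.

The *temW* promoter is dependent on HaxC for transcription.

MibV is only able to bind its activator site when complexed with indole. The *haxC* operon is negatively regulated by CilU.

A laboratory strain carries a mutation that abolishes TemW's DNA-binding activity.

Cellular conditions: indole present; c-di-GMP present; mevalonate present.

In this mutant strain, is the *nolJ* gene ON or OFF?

Indole is present, so MibV is active.
TemW is non-functional in this strain, so it has no effect.
Mevalonate is present, so VelP is inactive.
Activator MibV is present, so *nolJ* is transcribed.

ON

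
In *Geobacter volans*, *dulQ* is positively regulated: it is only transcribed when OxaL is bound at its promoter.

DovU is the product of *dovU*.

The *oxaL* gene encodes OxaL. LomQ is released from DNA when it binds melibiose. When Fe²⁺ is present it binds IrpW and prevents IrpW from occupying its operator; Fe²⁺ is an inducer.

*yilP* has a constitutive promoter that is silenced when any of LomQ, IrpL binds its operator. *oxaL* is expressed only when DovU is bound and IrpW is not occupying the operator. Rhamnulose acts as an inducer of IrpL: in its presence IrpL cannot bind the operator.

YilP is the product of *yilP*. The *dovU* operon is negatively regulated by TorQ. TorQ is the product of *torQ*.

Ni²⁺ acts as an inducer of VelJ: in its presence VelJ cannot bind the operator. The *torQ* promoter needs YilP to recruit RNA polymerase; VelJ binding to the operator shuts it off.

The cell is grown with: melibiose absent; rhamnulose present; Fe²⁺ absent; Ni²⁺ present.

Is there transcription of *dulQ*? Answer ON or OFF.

Melibiose is absent, so LomQ is active.
Rhamnulose is present, so IrpL is inactive.
With repressor LomQ bound, *yilP* is not transcribed.
So YilP is not produced.
Ni²⁺ is present, so VelJ is inactive.
Required activator YilP is absent, so *torQ* is not transcribed.
So TorQ is not produced.
With no repressor bound, *dovU* is transcribed.
So DovU is produced and active.
Fe²⁺ is absent, so IrpW is active.
With repressor IrpW bound, *oxaL* is not transcribed.
So OxaL is not produced.
Required activator OxaL is absent, so *dulQ* is not transcribed.

OFF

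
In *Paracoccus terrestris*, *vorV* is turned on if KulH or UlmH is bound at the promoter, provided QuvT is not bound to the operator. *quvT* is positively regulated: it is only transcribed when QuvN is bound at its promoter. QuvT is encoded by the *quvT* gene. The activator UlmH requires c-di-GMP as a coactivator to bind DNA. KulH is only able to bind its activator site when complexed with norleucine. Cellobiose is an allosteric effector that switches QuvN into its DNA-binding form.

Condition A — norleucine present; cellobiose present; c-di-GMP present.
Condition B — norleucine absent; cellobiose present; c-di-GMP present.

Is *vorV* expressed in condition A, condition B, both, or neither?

neither

Condition A:
Norleucine is present, so KulH is active.
Cellobiose is present, so QuvN is active.
No repressor is bound and QuvN is active, so *quvT* is transcribed.
So QuvT is produced and active.
c-di-GMP is present, so UlmH is active.
With repressor QuvT bound, *vorV* is not transcribed.
→ *vorV* is OFF in A.
Condition B:
Norleucine is absent, so KulH is inactive.
Cellobiose is present, so QuvN is active.
No repressor is bound and QuvN is active, so *quvT* is transcribed.
So QuvT is produced and active.
c-di-GMP is present, so UlmH is active.
With repressor QuvT bound, *vorV* is not transcribed.
→ *vorV* is OFF in B.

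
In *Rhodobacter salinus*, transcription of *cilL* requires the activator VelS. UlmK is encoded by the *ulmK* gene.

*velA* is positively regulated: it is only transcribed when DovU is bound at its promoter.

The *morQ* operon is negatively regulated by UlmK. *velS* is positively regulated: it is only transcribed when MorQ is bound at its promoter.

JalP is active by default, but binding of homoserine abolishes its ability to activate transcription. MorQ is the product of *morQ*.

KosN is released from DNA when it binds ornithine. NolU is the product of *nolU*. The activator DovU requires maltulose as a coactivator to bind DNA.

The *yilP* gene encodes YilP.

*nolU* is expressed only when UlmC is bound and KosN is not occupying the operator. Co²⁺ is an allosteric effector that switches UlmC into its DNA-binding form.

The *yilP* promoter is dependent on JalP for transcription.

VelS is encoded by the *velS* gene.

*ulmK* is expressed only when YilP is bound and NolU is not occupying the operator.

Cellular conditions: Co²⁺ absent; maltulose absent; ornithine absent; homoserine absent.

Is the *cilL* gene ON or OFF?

Ornithine is absent, so KosN is active.
Co²⁺ is absent, so UlmC is inactive.
With repressor KosN bound, *nolU* is not transcribed.
So NolU is not produced.
Homoserine is absent, so JalP is active.
No repressor is bound and JalP is active, so *yilP* is transcribed.
So YilP is produced and active.
No repressor is bound and YilP is active, so *ulmK* is transcribed.
So UlmK is produced and active.
With repressor UlmK bound, *morQ* is not transcribed.
So MorQ is not produced.
Required activator MorQ is absent, so *velS* is not transcribed.
So VelS is not produced.
Required activator VelS is absent, so *cilL* is not transcribed.

OFF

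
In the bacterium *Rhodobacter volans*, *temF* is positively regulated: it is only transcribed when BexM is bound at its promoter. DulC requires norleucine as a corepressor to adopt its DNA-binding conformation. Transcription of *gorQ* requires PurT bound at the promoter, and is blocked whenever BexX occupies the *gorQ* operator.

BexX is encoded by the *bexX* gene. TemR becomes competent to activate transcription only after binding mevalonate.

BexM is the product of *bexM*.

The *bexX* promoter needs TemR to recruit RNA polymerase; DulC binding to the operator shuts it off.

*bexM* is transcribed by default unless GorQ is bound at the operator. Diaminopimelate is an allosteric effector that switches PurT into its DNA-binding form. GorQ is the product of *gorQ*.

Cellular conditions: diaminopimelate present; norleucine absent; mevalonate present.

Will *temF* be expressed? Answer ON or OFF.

ON

Mevalonate is present, so TemR is active.
Norleucine is absent, so DulC is inactive.
No repressor is bound and TemR is active, so *bexX* is transcribed.
So BexX is produced and active.
Diaminopimelate is present, so PurT is active.
With repressor BexX bound, *gorQ* is not transcribed.
So GorQ is not produced.
With no repressor bound, *bexM* is transcribed.
So BexM is produced and active.
No repressor is bound and BexM is active, so *temF* is transcribed.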